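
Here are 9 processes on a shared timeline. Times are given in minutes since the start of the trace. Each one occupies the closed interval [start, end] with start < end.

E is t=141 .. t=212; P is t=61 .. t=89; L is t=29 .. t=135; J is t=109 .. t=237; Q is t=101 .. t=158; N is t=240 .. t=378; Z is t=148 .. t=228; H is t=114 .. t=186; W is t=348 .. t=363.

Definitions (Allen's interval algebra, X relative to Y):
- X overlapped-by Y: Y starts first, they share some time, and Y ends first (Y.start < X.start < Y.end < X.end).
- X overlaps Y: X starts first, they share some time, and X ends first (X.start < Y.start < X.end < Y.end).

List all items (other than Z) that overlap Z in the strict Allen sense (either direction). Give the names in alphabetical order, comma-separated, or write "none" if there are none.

Target Z = [t=148, t=228].
E [t=141, t=212] → overlaps → yes.
H [t=114, t=186] → overlaps → yes.
J [t=109, t=237] → contains → no.
L [t=29, t=135] → before → no.
N [t=240, t=378] → after → no.
P [t=61, t=89] → before → no.
Q [t=101, t=158] → overlaps → yes.
W [t=348, t=363] → after → no.
Result: E, H, Q.

E, H, Q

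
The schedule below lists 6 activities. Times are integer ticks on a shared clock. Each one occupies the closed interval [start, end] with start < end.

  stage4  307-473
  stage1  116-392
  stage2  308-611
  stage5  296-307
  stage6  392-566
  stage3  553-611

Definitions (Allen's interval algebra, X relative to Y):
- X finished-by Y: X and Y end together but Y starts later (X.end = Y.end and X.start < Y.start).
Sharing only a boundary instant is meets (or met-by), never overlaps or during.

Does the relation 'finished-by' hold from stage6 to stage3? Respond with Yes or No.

stage6 = [392, 566], stage3 = [553, 611].
Actual relation of stage6 to stage3: overlaps.
Asked whether 'finished-by' holds → No.

No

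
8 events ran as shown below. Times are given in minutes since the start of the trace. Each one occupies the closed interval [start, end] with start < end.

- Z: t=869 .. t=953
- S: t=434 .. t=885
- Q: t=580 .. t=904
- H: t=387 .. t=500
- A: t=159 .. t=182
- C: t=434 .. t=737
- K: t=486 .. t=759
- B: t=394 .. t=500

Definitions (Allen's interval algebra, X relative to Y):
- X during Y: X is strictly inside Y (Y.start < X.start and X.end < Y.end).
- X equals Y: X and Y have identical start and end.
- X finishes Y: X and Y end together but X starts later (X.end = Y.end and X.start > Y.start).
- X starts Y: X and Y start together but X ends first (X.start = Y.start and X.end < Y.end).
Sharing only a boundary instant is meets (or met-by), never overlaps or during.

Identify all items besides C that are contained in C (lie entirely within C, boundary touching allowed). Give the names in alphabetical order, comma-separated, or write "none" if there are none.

none

Target C = [t=434, t=737].
A [t=159, t=182] → before → no.
B [t=394, t=500] → overlaps → no.
H [t=387, t=500] → overlaps → no.
K [t=486, t=759] → overlapped-by → no.
Q [t=580, t=904] → overlapped-by → no.
S [t=434, t=885] → started-by → no.
Z [t=869, t=953] → after → no.
Result: none.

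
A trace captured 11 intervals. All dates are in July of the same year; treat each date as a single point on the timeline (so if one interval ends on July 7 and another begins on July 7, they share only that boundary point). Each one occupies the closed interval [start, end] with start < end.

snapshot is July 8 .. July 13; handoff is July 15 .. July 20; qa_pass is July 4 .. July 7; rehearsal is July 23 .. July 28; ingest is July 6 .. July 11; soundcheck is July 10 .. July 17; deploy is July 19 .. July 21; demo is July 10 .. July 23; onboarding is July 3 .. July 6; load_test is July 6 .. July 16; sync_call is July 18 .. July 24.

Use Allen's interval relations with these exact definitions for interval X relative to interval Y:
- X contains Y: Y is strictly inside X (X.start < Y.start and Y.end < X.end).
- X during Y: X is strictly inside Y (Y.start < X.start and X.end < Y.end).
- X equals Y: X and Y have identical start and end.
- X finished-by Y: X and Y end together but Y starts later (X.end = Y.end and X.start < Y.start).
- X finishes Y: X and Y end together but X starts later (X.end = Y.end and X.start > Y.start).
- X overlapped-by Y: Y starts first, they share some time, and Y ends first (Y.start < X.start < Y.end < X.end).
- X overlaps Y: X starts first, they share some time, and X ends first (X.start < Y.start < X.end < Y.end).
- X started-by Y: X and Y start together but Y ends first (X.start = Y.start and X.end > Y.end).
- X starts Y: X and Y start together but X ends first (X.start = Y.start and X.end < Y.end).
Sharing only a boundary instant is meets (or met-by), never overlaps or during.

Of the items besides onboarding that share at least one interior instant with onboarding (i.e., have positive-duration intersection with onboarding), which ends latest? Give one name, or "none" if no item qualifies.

Target onboarding = [July 3, July 6].
demo [July 10, July 23] → after → excluded.
deploy [July 19, July 21] → after → excluded.
handoff [July 15, July 20] → after → excluded.
ingest [July 6, July 11] → met-by → excluded.
load_test [July 6, July 16] → met-by → excluded.
qa_pass [July 4, July 7] → overlapped-by → candidate.
rehearsal [July 23, July 28] → after → excluded.
snapshot [July 8, July 13] → after → excluded.
soundcheck [July 10, July 17] → after → excluded.
sync_call [July 18, July 24] → after → excluded.
Among candidates, latest end is July 7 → qa_pass.

qa_pass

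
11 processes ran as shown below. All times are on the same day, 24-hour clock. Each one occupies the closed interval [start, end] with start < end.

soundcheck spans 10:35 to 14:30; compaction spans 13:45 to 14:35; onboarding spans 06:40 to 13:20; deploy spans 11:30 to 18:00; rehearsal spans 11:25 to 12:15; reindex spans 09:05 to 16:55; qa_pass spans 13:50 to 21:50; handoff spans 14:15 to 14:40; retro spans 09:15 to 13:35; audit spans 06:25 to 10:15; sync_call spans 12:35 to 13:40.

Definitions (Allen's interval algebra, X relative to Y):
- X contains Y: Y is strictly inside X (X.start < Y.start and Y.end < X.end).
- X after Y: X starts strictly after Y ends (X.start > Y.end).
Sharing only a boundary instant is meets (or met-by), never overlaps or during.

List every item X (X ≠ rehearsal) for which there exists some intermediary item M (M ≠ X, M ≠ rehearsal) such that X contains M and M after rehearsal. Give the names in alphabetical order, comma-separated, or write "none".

deploy, qa_pass, reindex, soundcheck

Target rehearsal = [11:25, 12:15].
Intermediaries M with M after rehearsal: compaction, handoff, qa_pass, sync_call.
Via compaction — items with X contains compaction: deploy, reindex.
Via handoff — items with X contains handoff: deploy, qa_pass, reindex.
Via qa_pass — items with X contains qa_pass: none.
Via sync_call — items with X contains sync_call: deploy, reindex, soundcheck.
Union: deploy, qa_pass, reindex, soundcheck.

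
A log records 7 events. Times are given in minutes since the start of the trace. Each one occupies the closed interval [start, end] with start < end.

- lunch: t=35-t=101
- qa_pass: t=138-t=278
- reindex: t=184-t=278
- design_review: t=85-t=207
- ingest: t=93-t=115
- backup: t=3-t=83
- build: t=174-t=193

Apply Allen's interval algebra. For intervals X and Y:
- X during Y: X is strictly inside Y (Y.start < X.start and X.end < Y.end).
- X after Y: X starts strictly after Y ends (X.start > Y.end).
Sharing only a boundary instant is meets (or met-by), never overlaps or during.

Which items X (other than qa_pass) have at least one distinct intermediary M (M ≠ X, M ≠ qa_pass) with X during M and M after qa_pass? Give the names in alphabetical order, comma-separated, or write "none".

Target qa_pass = [t=138, t=278].
Intermediaries M with M after qa_pass: none.
Union: none.

none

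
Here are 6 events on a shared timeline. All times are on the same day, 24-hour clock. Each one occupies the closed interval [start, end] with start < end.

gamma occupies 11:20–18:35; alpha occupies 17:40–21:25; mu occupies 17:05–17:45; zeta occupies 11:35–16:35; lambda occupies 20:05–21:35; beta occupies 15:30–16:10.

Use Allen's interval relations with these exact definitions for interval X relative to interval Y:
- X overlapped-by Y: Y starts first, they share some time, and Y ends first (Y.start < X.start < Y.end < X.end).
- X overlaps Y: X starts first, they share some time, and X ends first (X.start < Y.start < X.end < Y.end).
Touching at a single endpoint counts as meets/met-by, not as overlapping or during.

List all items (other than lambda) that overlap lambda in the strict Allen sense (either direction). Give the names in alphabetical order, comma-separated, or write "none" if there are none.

alpha

Target lambda = [20:05, 21:35].
alpha [17:40, 21:25] → overlaps → yes.
beta [15:30, 16:10] → before → no.
gamma [11:20, 18:35] → before → no.
mu [17:05, 17:45] → before → no.
zeta [11:35, 16:35] → before → no.
Result: alpha.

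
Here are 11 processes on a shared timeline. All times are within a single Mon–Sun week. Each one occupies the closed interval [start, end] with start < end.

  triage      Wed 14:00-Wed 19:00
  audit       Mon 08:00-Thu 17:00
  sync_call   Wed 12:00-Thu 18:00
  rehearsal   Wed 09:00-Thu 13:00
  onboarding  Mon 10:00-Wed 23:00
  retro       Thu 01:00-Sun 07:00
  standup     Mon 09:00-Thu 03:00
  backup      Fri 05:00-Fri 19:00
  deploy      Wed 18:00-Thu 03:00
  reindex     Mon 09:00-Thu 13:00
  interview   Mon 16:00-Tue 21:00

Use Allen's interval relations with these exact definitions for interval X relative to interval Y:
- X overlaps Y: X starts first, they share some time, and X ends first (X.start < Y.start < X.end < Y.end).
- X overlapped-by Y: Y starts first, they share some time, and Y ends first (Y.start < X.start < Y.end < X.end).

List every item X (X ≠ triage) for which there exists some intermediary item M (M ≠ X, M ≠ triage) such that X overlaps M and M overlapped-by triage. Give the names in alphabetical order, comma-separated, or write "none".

Target triage = [Wed 14:00, Wed 19:00].
Intermediaries M with M overlapped-by triage: deploy.
Via deploy — items with X overlaps deploy: onboarding.
Union: onboarding.

onboarding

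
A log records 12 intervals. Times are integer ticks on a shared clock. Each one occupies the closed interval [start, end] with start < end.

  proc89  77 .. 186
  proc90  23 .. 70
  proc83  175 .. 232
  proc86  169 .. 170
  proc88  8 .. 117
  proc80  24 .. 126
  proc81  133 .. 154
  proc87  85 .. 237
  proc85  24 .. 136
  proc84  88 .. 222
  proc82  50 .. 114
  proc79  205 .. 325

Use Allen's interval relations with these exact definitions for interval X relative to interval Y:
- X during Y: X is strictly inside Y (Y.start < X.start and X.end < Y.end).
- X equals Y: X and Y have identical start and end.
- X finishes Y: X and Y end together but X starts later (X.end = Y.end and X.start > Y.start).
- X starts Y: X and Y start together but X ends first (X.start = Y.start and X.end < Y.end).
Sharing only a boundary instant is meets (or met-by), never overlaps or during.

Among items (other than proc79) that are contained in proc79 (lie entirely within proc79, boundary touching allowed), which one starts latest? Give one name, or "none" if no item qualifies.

Target proc79 = [205, 325].
proc80 [24, 126] → before → excluded.
proc81 [133, 154] → before → excluded.
proc82 [50, 114] → before → excluded.
proc83 [175, 232] → overlaps → excluded.
proc84 [88, 222] → overlaps → excluded.
proc85 [24, 136] → before → excluded.
proc86 [169, 170] → before → excluded.
proc87 [85, 237] → overlaps → excluded.
proc88 [8, 117] → before → excluded.
proc89 [77, 186] → before → excluded.
proc90 [23, 70] → before → excluded.
No candidates → none.

none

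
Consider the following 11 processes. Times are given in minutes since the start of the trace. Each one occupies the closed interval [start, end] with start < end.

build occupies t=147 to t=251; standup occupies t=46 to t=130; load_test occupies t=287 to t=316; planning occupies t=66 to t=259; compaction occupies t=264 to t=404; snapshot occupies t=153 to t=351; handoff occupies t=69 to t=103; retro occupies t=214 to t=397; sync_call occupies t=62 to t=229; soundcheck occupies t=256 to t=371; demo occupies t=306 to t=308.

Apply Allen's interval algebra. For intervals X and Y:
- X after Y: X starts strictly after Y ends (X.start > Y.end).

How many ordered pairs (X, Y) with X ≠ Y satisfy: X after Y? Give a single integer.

Checking all 110 ordered pairs for relation 'after'; matching pairs in alphabetical order:
(build, handoff): build after handoff ✓
(build, standup): build after standup ✓
(compaction, build): compaction after build ✓
(compaction, handoff): compaction after handoff ✓
(compaction, planning): compaction after planning ✓
(compaction, standup): compaction after standup ✓
(compaction, sync_call): compaction after sync_call ✓
(demo, build): demo after build ✓
(demo, handoff): demo after handoff ✓
(demo, planning): demo after planning ✓
(demo, standup): demo after standup ✓
(demo, sync_call): demo after sync_call ✓
(load_test, build): load_test after build ✓
(load_test, handoff): load_test after handoff ✓
(load_test, planning): load_test after planning ✓
(load_test, standup): load_test after standup ✓
(load_test, sync_call): load_test after sync_call ✓
(retro, handoff): retro after handoff ✓
(retro, standup): retro after standup ✓
(snapshot, handoff): snapshot after handoff ✓
(snapshot, standup): snapshot after standup ✓
(soundcheck, build): soundcheck after build ✓
(soundcheck, handoff): soundcheck after handoff ✓
(soundcheck, standup): soundcheck after standup ✓
... plus 1 further pairs not listed.
Count: 25.

25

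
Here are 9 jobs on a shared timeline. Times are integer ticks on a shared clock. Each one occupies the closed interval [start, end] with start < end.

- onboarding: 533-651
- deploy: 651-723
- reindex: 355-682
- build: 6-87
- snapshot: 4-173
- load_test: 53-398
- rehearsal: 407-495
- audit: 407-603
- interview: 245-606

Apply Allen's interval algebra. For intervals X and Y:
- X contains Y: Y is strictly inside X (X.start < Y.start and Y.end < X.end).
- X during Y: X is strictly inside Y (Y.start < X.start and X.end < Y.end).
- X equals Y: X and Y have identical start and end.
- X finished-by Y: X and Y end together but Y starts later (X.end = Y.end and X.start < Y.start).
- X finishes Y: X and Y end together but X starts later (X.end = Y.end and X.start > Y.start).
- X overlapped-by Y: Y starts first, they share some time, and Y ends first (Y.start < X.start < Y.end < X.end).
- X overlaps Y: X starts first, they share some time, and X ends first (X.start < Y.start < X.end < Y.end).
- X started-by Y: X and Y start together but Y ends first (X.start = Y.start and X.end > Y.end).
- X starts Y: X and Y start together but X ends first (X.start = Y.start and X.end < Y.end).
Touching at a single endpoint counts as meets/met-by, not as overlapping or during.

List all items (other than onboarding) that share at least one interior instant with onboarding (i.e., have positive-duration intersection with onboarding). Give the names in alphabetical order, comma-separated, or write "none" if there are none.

audit, interview, reindex

Target onboarding = [533, 651].
audit [407, 603] → overlaps → yes.
build [6, 87] → before → no.
deploy [651, 723] → met-by → no.
interview [245, 606] → overlaps → yes.
load_test [53, 398] → before → no.
rehearsal [407, 495] → before → no.
reindex [355, 682] → contains → yes.
snapshot [4, 173] → before → no.
Result: audit, interview, reindex.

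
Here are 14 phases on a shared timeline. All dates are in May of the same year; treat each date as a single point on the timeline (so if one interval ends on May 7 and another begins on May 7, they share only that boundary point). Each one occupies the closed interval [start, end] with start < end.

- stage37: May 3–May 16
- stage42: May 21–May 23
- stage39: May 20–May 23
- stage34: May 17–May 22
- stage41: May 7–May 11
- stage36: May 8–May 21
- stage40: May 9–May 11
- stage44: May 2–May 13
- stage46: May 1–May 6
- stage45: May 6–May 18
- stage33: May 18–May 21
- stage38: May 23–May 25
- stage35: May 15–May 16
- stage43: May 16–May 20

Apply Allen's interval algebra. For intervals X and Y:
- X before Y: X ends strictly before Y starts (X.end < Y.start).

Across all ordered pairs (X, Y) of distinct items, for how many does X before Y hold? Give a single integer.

Checking all 182 ordered pairs for relation 'before'; matching pairs in alphabetical order:
(stage33, stage38): stage33 before stage38 ✓
(stage34, stage38): stage34 before stage38 ✓
(stage35, stage33): stage35 before stage33 ✓
(stage35, stage34): stage35 before stage34 ✓
(stage35, stage38): stage35 before stage38 ✓
(stage35, stage39): stage35 before stage39 ✓
(stage35, stage42): stage35 before stage42 ✓
(stage36, stage38): stage36 before stage38 ✓
(stage37, stage33): stage37 before stage33 ✓
(stage37, stage34): stage37 before stage34 ✓
(stage37, stage38): stage37 before stage38 ✓
(stage37, stage39): stage37 before stage39 ✓
(stage37, stage42): stage37 before stage42 ✓
(stage40, stage33): stage40 before stage33 ✓
(stage40, stage34): stage40 before stage34 ✓
(stage40, stage35): stage40 before stage35 ✓
(stage40, stage38): stage40 before stage38 ✓
(stage40, stage39): stage40 before stage39 ✓
(stage40, stage42): stage40 before stage42 ✓
(stage40, stage43): stage40 before stage43 ✓
(stage41, stage33): stage41 before stage33 ✓
(stage41, stage34): stage41 before stage34 ✓
(stage41, stage35): stage41 before stage35 ✓
(stage41, stage38): stage41 before stage38 ✓
... plus 25 further pairs not listed.
Count: 49.

49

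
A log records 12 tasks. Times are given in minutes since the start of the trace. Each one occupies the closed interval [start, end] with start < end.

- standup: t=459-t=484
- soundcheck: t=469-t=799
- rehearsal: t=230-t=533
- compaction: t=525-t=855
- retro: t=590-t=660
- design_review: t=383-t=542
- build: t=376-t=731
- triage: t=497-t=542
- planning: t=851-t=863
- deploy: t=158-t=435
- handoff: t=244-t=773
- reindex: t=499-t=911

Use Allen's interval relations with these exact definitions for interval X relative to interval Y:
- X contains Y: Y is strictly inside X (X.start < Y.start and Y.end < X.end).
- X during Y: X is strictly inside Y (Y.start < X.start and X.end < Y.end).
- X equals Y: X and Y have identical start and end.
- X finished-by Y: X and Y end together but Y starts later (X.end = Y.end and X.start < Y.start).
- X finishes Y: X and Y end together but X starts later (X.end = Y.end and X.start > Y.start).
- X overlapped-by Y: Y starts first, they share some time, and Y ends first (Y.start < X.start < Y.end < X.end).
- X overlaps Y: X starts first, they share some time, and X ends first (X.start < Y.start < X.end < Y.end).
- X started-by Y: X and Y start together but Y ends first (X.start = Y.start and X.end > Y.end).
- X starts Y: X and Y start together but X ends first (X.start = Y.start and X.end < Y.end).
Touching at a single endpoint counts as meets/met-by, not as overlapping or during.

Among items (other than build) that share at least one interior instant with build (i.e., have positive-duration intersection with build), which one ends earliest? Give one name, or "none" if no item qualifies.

deploy

Target build = [t=376, t=731].
compaction [t=525, t=855] → overlapped-by → candidate.
deploy [t=158, t=435] → overlaps → candidate.
design_review [t=383, t=542] → during → candidate.
handoff [t=244, t=773] → contains → candidate.
planning [t=851, t=863] → after → excluded.
rehearsal [t=230, t=533] → overlaps → candidate.
reindex [t=499, t=911] → overlapped-by → candidate.
retro [t=590, t=660] → during → candidate.
soundcheck [t=469, t=799] → overlapped-by → candidate.
standup [t=459, t=484] → during → candidate.
triage [t=497, t=542] → during → candidate.
Among candidates, earliest end is t=435 → deploy.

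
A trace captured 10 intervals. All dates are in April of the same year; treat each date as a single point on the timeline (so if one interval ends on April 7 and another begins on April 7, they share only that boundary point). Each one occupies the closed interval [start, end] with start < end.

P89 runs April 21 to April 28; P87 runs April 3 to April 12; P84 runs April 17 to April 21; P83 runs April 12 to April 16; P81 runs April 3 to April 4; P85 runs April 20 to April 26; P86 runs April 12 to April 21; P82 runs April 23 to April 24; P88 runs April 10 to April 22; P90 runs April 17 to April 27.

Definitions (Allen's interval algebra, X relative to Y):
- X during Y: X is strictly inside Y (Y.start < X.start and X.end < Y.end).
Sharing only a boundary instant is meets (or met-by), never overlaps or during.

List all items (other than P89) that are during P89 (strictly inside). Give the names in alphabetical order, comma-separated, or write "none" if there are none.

P82

Target P89 = [April 21, April 28].
P81 [April 3, April 4] → before → no.
P82 [April 23, April 24] → during → yes.
P83 [April 12, April 16] → before → no.
P84 [April 17, April 21] → meets → no.
P85 [April 20, April 26] → overlaps → no.
P86 [April 12, April 21] → meets → no.
P87 [April 3, April 12] → before → no.
P88 [April 10, April 22] → overlaps → no.
P90 [April 17, April 27] → overlaps → no.
Result: P82.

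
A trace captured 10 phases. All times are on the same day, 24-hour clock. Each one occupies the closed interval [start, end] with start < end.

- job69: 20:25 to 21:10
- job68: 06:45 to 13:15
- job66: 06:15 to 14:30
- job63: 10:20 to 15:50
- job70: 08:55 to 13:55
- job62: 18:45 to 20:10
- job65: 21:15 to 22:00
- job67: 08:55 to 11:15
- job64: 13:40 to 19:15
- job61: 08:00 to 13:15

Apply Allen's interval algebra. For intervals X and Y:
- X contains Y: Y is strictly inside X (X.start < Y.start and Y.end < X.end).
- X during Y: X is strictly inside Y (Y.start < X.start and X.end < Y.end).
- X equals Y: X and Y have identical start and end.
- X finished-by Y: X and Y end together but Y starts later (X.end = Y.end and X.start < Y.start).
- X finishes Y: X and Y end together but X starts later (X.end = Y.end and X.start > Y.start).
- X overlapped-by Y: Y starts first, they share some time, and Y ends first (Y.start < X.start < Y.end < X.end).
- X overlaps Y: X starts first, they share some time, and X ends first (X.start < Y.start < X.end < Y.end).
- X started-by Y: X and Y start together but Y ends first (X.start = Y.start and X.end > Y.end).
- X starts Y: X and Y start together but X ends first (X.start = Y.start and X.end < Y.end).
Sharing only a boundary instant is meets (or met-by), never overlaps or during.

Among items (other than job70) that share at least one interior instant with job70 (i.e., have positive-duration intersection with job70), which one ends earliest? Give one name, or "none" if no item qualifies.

Target job70 = [08:55, 13:55].
job61 [08:00, 13:15] → overlaps → candidate.
job62 [18:45, 20:10] → after → excluded.
job63 [10:20, 15:50] → overlapped-by → candidate.
job64 [13:40, 19:15] → overlapped-by → candidate.
job65 [21:15, 22:00] → after → excluded.
job66 [06:15, 14:30] → contains → candidate.
job67 [08:55, 11:15] → starts → candidate.
job68 [06:45, 13:15] → overlaps → candidate.
job69 [20:25, 21:10] → after → excluded.
Among candidates, earliest end is 11:15 → job67.

job67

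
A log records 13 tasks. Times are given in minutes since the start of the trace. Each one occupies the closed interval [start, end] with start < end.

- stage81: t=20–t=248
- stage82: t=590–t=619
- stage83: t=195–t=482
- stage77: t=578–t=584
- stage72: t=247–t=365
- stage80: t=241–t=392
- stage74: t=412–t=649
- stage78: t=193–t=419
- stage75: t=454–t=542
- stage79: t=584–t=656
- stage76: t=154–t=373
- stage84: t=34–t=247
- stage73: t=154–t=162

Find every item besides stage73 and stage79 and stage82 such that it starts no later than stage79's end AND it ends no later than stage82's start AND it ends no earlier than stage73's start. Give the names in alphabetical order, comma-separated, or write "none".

stage72, stage75, stage76, stage77, stage78, stage80, stage81, stage83, stage84

Conditions: its start is no later than stage79's end (X.start <= t=656) AND its end is no later than stage82's start (X.end <= t=590) AND its end is no earlier than stage73's start (X.end >= t=154).
stage72: start t=247 <= t=656? ✓; end t=365 <= t=590? ✓; end t=365 >= t=154? ✓ → yes.
stage74: start t=412 <= t=656? ✓; end t=649 <= t=590? ✗; end t=649 >= t=154? ✓ → no.
stage75: start t=454 <= t=656? ✓; end t=542 <= t=590? ✓; end t=542 >= t=154? ✓ → yes.
stage76: start t=154 <= t=656? ✓; end t=373 <= t=590? ✓; end t=373 >= t=154? ✓ → yes.
stage77: start t=578 <= t=656? ✓; end t=584 <= t=590? ✓; end t=584 >= t=154? ✓ → yes.
stage78: start t=193 <= t=656? ✓; end t=419 <= t=590? ✓; end t=419 >= t=154? ✓ → yes.
stage80: start t=241 <= t=656? ✓; end t=392 <= t=590? ✓; end t=392 >= t=154? ✓ → yes.
stage81: start t=20 <= t=656? ✓; end t=248 <= t=590? ✓; end t=248 >= t=154? ✓ → yes.
stage83: start t=195 <= t=656? ✓; end t=482 <= t=590? ✓; end t=482 >= t=154? ✓ → yes.
stage84: start t=34 <= t=656? ✓; end t=247 <= t=590? ✓; end t=247 >= t=154? ✓ → yes.
Result: stage72, stage75, stage76, stage77, stage78, stage80, stage81, stage83, stage84.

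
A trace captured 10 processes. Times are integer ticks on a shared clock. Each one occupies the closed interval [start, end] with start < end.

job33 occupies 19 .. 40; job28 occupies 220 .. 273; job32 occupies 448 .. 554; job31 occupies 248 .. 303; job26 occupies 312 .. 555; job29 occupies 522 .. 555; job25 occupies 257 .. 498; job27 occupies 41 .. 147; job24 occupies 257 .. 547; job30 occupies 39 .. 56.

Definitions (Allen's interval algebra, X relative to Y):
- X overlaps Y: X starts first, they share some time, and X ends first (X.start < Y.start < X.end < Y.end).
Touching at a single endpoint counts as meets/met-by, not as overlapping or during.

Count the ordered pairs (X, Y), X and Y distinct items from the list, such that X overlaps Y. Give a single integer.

Checking all 90 ordered pairs for relation 'overlaps'; matching pairs in alphabetical order:
(job24, job26): job24 overlaps job26 ✓
(job24, job29): job24 overlaps job29 ✓
(job24, job32): job24 overlaps job32 ✓
(job25, job26): job25 overlaps job26 ✓
(job25, job32): job25 overlaps job32 ✓
(job28, job24): job28 overlaps job24 ✓
(job28, job25): job28 overlaps job25 ✓
(job28, job31): job28 overlaps job31 ✓
(job30, job27): job30 overlaps job27 ✓
(job31, job24): job31 overlaps job24 ✓
(job31, job25): job31 overlaps job25 ✓
(job32, job29): job32 overlaps job29 ✓
(job33, job30): job33 overlaps job30 ✓
Count: 13.

13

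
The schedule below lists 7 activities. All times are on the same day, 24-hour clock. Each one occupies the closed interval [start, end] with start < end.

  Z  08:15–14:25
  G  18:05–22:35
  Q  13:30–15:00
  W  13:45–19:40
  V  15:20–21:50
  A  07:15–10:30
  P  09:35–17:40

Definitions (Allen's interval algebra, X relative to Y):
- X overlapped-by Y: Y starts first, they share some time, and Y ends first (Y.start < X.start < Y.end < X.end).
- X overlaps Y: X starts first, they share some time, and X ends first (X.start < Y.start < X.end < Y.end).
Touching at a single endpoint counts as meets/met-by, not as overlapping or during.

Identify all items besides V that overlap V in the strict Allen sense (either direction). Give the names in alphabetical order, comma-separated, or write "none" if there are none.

G, P, W

Target V = [15:20, 21:50].
A [07:15, 10:30] → before → no.
G [18:05, 22:35] → overlapped-by → yes.
P [09:35, 17:40] → overlaps → yes.
Q [13:30, 15:00] → before → no.
W [13:45, 19:40] → overlaps → yes.
Z [08:15, 14:25] → before → no.
Result: G, P, W.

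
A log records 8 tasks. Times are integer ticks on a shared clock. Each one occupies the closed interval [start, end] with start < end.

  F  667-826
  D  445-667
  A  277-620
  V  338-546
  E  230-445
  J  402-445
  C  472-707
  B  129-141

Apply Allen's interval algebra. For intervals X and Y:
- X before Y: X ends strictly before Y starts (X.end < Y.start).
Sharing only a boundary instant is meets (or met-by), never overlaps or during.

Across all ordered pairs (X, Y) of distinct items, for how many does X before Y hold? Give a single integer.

Checking all 56 ordered pairs for relation 'before'; matching pairs in alphabetical order:
(A, F): A before F ✓
(B, A): B before A ✓
(B, C): B before C ✓
(B, D): B before D ✓
(B, E): B before E ✓
(B, F): B before F ✓
(B, J): B before J ✓
(B, V): B before V ✓
(E, C): E before C ✓
(E, F): E before F ✓
(J, C): J before C ✓
(J, F): J before F ✓
(V, F): V before F ✓
Count: 13.

13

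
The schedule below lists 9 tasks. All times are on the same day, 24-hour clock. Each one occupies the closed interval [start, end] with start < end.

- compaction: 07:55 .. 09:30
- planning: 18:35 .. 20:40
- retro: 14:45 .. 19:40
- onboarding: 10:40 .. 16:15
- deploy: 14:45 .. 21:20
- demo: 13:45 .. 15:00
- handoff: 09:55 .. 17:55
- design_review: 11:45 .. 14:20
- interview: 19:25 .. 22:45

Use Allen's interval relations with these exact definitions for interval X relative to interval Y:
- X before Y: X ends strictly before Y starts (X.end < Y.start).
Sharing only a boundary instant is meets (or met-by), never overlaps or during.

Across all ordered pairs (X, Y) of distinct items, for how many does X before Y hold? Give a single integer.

Checking all 72 ordered pairs for relation 'before'; matching pairs in alphabetical order:
(compaction, demo): compaction before demo ✓
(compaction, deploy): compaction before deploy ✓
(compaction, design_review): compaction before design_review ✓
(compaction, handoff): compaction before handoff ✓
(compaction, interview): compaction before interview ✓
(compaction, onboarding): compaction before onboarding ✓
(compaction, planning): compaction before planning ✓
(compaction, retro): compaction before retro ✓
(demo, interview): demo before interview ✓
(demo, planning): demo before planning ✓
(design_review, deploy): design_review before deploy ✓
(design_review, interview): design_review before interview ✓
(design_review, planning): design_review before planning ✓
(design_review, retro): design_review before retro ✓
(handoff, interview): handoff before interview ✓
(handoff, planning): handoff before planning ✓
(onboarding, interview): onboarding before interview ✓
(onboarding, planning): onboarding before planning ✓
Count: 18.

18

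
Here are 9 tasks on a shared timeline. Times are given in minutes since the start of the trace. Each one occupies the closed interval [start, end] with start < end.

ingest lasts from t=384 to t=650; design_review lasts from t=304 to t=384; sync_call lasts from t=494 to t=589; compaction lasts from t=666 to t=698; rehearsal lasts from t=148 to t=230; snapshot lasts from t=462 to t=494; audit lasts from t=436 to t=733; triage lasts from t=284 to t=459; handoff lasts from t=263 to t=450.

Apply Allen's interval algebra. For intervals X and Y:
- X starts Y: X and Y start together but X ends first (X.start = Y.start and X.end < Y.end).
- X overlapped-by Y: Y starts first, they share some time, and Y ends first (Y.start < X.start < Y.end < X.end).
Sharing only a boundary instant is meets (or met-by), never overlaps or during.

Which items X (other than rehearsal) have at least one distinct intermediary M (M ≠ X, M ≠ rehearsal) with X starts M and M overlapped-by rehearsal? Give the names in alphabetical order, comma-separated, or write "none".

Target rehearsal = [t=148, t=230].
Intermediaries M with M overlapped-by rehearsal: none.
Union: none.

none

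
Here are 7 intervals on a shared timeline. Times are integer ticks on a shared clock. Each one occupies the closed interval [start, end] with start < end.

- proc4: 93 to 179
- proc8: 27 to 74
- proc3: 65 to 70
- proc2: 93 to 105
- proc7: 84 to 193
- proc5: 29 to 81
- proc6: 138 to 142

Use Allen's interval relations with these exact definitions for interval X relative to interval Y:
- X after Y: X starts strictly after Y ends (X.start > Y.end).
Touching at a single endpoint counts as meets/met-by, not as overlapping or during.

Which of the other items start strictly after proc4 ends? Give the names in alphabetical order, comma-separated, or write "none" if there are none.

none

Target proc4 = [93, 179].
proc2 [93, 105] → starts → no.
proc3 [65, 70] → before → no.
proc5 [29, 81] → before → no.
proc6 [138, 142] → during → no.
proc7 [84, 193] → contains → no.
proc8 [27, 74] → before → no.
Result: none.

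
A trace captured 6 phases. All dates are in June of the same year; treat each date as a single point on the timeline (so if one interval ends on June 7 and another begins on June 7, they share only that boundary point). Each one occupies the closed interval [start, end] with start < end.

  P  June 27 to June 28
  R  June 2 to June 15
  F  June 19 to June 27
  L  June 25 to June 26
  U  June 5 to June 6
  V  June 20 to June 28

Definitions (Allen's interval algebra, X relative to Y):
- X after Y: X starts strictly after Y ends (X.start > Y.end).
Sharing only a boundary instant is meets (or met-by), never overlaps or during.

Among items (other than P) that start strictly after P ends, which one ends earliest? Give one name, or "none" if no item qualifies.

none

Target P = [June 27, June 28].
F [June 19, June 27] → meets → excluded.
L [June 25, June 26] → before → excluded.
R [June 2, June 15] → before → excluded.
U [June 5, June 6] → before → excluded.
V [June 20, June 28] → finished-by → excluded.
No candidates → none.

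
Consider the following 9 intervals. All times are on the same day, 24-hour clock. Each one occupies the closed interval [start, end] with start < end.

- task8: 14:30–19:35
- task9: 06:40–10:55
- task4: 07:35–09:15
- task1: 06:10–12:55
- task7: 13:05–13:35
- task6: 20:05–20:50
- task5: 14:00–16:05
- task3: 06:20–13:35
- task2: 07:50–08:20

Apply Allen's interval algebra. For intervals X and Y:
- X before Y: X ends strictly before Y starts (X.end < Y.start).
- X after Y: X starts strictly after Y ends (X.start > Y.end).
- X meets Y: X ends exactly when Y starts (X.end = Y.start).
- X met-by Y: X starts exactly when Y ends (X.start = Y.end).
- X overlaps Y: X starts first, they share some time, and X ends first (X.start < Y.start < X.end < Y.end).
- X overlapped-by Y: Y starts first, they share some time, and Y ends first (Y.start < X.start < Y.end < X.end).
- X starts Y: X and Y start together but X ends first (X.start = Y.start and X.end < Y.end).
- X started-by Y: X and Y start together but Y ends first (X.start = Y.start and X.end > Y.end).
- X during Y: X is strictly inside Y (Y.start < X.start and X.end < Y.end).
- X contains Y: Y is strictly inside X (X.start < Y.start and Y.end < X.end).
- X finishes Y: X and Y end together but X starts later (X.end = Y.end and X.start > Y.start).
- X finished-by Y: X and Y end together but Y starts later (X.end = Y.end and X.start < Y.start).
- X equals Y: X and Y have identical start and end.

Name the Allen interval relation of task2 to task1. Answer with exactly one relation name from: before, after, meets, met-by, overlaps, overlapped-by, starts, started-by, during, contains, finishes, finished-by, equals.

during

task2 = [07:50, 08:20]; task1 = [06:10, 12:55].
Compare endpoints: task2.start > task1.start, task2.start < task1.end, task2.end > task1.start, task2.end < task1.end.
That pattern is 'during'.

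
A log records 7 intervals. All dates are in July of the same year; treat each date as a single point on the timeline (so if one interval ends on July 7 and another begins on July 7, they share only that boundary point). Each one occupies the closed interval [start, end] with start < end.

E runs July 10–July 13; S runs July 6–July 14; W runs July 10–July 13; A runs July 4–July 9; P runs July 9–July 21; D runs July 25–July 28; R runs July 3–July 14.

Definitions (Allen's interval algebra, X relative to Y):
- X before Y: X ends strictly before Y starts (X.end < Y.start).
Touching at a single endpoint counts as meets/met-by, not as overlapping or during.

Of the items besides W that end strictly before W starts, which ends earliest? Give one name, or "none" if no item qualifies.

A

Target W = [July 10, July 13].
A [July 4, July 9] → before → candidate.
D [July 25, July 28] → after → excluded.
E [July 10, July 13] → equals → excluded.
P [July 9, July 21] → contains → excluded.
R [July 3, July 14] → contains → excluded.
S [July 6, July 14] → contains → excluded.
Among candidates, earliest end is July 9 → A.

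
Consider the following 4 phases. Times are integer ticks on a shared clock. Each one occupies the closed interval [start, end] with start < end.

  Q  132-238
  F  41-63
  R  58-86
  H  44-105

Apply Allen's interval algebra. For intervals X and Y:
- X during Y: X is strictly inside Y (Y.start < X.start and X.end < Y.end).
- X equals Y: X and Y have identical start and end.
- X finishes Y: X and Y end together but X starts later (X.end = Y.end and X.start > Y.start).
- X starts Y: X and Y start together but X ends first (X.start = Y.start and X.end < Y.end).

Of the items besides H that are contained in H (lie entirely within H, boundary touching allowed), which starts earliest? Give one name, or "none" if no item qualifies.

R

Target H = [44, 105].
F [41, 63] → overlaps → excluded.
Q [132, 238] → after → excluded.
R [58, 86] → during → candidate.
Among candidates, earliest start is 58 → R.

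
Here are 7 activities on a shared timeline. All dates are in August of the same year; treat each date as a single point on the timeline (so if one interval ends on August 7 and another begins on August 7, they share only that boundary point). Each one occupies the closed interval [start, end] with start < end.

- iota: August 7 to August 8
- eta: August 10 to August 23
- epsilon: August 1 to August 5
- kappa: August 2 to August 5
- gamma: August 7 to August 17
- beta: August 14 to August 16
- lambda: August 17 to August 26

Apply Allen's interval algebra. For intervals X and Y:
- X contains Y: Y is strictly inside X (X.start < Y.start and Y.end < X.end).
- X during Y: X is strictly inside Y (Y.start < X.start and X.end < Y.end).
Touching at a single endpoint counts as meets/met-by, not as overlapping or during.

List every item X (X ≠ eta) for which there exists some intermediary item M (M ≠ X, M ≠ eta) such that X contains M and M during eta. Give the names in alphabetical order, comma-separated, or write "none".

gamma

Target eta = [August 10, August 23].
Intermediaries M with M during eta: beta.
Via beta — items with X contains beta: gamma.
Union: gamma.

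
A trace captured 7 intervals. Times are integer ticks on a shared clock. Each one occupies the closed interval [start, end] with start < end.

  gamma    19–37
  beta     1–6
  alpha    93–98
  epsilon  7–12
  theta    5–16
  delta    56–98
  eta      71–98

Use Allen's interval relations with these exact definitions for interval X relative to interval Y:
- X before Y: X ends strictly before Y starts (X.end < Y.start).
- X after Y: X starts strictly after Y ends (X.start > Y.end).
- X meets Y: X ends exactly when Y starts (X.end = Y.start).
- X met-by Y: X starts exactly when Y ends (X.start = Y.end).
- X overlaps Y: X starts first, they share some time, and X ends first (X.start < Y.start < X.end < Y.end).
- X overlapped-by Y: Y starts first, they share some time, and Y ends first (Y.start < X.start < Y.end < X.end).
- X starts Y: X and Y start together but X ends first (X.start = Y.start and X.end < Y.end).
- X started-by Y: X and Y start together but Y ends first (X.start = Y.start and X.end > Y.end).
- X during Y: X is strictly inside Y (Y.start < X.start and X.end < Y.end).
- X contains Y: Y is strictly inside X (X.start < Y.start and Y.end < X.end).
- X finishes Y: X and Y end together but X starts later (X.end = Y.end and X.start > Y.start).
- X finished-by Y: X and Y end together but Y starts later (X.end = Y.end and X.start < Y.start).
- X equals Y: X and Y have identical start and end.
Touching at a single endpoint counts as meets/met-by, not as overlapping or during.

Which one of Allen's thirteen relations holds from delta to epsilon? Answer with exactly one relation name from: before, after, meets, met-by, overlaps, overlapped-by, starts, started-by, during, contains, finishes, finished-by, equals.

after

delta = [56, 98]; epsilon = [7, 12].
Compare endpoints: delta.start > epsilon.start, delta.start > epsilon.end, delta.end > epsilon.start, delta.end > epsilon.end.
That pattern is 'after'.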